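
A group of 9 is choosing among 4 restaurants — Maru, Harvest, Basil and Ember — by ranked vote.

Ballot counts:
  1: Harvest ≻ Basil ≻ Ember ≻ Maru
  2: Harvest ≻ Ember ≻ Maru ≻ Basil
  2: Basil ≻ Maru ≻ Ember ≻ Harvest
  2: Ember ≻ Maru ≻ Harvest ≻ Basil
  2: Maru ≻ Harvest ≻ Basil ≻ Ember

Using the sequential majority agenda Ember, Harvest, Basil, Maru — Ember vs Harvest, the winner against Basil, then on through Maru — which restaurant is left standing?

Maru

Round 1: Ember vs Harvest — 4–5, Harvest advances.
Round 2: Harvest vs Basil — 7–2, Harvest advances.
Round 3: Harvest vs Maru — 3–6, Maru advances.
The agenda winner is Maru.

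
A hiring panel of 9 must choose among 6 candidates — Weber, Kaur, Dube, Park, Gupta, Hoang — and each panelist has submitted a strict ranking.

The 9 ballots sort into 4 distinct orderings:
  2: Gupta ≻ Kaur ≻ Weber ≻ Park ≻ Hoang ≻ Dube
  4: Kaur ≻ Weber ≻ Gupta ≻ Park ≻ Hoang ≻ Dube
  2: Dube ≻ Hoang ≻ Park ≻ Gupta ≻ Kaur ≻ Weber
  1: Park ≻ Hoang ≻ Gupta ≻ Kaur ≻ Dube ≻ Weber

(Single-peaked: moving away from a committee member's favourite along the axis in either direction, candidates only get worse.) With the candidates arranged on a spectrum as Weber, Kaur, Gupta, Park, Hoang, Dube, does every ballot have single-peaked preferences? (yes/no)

yes

Axis positions: Weber=1, Kaur=2, Gupta=3, Park=4, Hoang=5, Dube=6.
Ballot type 1 (peak Gupta at position 3): ranking walks positions 3-2-1-4-5-6, expanding outward from the peak — single-peaked.
Ballot type 2 (peak Kaur at position 2): ranking walks positions 2-1-3-4-5-6, expanding outward from the peak — single-peaked.
Ballot type 3 (peak Dube at position 6): ranking walks positions 6-5-4-3-2-1, expanding outward from the peak — single-peaked.
Ballot type 4 (peak Park at position 4): ranking walks positions 4-5-3-2-6-1, expanding outward from the peak — single-peaked.
Every ranking is single-peaked on this axis.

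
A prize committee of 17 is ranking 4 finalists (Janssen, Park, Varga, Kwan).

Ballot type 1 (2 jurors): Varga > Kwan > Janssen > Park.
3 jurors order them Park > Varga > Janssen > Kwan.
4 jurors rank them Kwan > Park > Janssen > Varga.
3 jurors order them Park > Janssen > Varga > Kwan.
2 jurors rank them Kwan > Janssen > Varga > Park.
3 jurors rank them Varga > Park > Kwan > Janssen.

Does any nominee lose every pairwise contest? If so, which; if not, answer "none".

none

Head-to-head results (17 jurors):
Janssen vs Park: Janssen is ranked higher on 2+2 = 4 ballots, Park on 13. Park wins 13–4.
Janssen vs Varga: Janssen, 9–8.
Janssen vs Kwan: Janssen is ranked higher on 3+3 = 6 ballots, Kwan on 11. Kwan wins 11–6.
Park vs Varga: Park, 10–7.
Park vs Kwan: Park preferred on 3+3+3 = 9 ballots; Park wins 9–8.
Varga vs Kwan: Varga preferred on 2+3+3+3 = 11 ballots; Varga wins 11–6.
Each nominee has at least one pairwise win (Janssen beats Varga; Park beats Janssen; Varga beats Kwan; Kwan beats Janssen) — no Condorcet loser.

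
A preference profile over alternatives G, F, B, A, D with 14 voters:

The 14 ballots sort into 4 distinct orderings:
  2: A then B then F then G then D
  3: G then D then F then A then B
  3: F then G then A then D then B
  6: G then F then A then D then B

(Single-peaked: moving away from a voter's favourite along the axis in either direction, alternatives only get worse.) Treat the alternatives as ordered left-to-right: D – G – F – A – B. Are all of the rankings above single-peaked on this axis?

Axis positions: D=1, G=2, F=3, A=4, B=5.
Cluster 1 (peak A at position 4): ranking walks positions 4-5-3-2-1, expanding outward from the peak — single-peaked.
Cluster 2 (peak G at position 2): ranking walks positions 2-1-3-4-5, expanding outward from the peak — single-peaked.
Cluster 3 (peak F at position 3): ranking walks positions 3-2-4-1-5, expanding outward from the peak — single-peaked.
Cluster 4 (peak G at position 2): ranking walks positions 2-3-4-1-5, expanding outward from the peak — single-peaked.
Every ranking is single-peaked on this axis.

yes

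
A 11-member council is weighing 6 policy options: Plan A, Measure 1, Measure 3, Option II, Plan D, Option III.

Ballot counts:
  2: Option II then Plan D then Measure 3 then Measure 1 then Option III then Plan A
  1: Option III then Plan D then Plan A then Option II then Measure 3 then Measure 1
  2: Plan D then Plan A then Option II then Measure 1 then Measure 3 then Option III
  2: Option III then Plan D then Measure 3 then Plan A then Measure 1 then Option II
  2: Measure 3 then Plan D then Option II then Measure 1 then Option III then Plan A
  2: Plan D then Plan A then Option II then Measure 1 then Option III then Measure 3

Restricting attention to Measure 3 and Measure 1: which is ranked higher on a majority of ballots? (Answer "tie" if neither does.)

Ballots ranking Measure 3 above Measure 1: 2 + 1 + 2 + 2 = 7.
Ballots ranking Measure 1 above Measure 3: 11 − 7 = 4.
Measure 3 wins the head-to-head 7–4.

Measure 3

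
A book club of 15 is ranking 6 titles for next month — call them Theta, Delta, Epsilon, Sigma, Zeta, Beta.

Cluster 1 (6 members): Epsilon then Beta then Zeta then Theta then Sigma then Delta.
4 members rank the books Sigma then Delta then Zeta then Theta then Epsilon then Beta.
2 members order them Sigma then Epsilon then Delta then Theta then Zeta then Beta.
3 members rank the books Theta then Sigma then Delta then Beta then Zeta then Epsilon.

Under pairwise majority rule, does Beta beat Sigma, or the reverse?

Sigma

Ballots ranking Beta above Sigma: 6.
Ballots ranking Sigma above Beta: 15 − 6 = 9.
Sigma wins the head-to-head 9–6.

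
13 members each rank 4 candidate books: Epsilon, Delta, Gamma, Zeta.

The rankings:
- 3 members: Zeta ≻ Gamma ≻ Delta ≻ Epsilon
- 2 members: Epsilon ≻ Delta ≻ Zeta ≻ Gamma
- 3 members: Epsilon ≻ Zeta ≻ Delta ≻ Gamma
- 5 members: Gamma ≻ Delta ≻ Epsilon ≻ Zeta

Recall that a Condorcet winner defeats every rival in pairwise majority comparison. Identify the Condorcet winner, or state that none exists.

Check each pair by majority over 13 ballots:
Epsilon vs Delta: Delta, 8–5.
Epsilon vs Gamma: Gamma wins 8–5.
Epsilon vs Zeta: Epsilon, 10–3.
Delta–Gamma: Gamma 8–5.
Delta–Zeta: Delta 7–6.
Gamma vs Zeta: Zeta wins 8–5.
Every book loses at least once (Epsilon loses to Delta; Delta loses to Gamma; Gamma loses to Zeta; Zeta loses to Epsilon). The majority relation contains the cycle Epsilon beats Zeta beats Gamma beats Epsilon, so there is no Condorcet winner.

none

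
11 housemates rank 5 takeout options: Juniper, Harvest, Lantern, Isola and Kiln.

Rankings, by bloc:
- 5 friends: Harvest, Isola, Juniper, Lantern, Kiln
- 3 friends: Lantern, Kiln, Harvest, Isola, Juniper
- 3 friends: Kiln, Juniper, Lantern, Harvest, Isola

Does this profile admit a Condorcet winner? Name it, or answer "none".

none

Head-to-head results (11 friends):
Juniper–Harvest: Harvest 8–3.
Juniper vs Lantern: 5+3 = 8 for Juniper, 3 for Lantern — Juniper by 8–3.
Juniper vs Isola: 3 for Juniper, 8 for Isola — Isola by 8–3.
Juniper vs Kiln: Juniper preferred on 5 ballots; Kiln wins 6–5.
Harvest vs Lantern: Harvest preferred on 5 ballots; Lantern wins 6–5.
Harvest vs Isola: 11 to 0, Harvest.
Harvest–Kiln: Kiln 6–5.
Lantern vs Isola: Lantern is ranked higher on 3+3 = 6 ballots, Isola on 5. Lantern wins 6–5.
Lantern vs Kiln: Lantern wins 8–3.
Isola vs Kiln: Isola is ranked higher on 5 ballots, Kiln on 6. Kiln wins 6–5.
Every restaurant loses at least once (Juniper loses to Harvest; Harvest loses to Lantern; Lantern loses to Juniper; Isola loses to Harvest; Kiln loses to Lantern). The majority relation contains the cycle Juniper → Lantern → Harvest → Juniper, so there is no Condorcet winner.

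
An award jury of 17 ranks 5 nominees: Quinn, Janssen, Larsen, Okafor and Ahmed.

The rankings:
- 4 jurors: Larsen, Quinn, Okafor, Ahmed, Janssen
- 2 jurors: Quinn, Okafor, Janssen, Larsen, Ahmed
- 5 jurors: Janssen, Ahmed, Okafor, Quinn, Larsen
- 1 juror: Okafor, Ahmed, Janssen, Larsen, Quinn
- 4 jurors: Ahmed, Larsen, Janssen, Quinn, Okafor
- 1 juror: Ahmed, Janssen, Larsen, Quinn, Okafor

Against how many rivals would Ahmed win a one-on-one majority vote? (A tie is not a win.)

Ahmed against each rival (17 jurors):
Ahmed vs Quinn: Ahmed is ranked higher on 5+1+4+1 = 11 ballots, Quinn on 6. Ahmed wins 11–6.
Ahmed vs Janssen: Ahmed wins 10–7.
Ahmed vs Larsen: Ahmed wins 11–6.
Ahmed vs Okafor: Ahmed, 10–7.
Ahmed beats Quinn, Janssen, Larsen, Okafor — 4 pairwise wins.

4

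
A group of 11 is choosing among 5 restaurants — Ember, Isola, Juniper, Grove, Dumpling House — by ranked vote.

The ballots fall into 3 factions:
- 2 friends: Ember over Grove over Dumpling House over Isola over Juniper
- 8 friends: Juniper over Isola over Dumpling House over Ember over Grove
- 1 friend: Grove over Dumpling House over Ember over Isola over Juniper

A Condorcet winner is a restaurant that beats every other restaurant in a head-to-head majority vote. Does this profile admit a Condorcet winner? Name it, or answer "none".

Juniper

Pairwise majorities:
Ember vs Isola: 2+1 = 3 for Ember, 8 for Isola — Isola by 8–3.
Ember vs Juniper: 3 to 8, Juniper.
Ember vs Grove: 10 to 1, Ember.
Ember–Dumpling House: Dumpling House 9–2.
Isola vs Juniper: Juniper, 8–3.
Isola vs Grove: Isola preferred on 8 ballots; Isola wins 8–3.
Isola vs Dumpling House: 8 for Isola, 3 for Dumpling House — Isola by 8–3.
Juniper–Grove: Juniper 8–3.
Juniper–Dumpling House: Juniper 8–3.
Grove vs Dumpling House: Grove is ranked higher on 2+1 = 3 ballots, Dumpling House on 8. Dumpling House wins 8–3.
Only Juniper has no losses; Juniper is the Condorcet winner.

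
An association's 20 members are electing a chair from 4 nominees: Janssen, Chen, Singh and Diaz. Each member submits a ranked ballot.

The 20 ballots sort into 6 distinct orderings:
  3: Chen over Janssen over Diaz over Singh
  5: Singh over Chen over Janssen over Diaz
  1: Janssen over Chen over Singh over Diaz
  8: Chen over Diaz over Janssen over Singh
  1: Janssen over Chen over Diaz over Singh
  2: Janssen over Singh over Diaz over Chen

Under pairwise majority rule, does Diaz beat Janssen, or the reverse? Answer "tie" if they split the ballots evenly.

Ballots ranking Diaz above Janssen: 8.
Ballots ranking Janssen above Diaz: 20 − 8 = 12.
Janssen wins the head-to-head 12–8.

Janssen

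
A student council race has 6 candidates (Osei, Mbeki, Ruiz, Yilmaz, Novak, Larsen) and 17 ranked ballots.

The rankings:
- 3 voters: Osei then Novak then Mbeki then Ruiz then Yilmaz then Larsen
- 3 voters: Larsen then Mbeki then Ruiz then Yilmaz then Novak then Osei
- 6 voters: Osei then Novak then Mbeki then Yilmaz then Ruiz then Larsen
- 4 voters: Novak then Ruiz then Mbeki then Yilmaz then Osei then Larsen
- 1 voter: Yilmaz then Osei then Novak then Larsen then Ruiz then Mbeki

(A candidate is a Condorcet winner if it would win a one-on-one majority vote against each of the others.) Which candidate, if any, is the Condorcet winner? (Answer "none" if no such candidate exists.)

Osei

Check each pair by majority over 17 ballots:
Osei vs Mbeki: Osei preferred on 3+6+1 = 10 ballots; Osei wins 10–7.
Osei vs Ruiz: 3+6+1 = 10 for Osei, 7 for Ruiz — Osei by 10–7.
Osei vs Yilmaz: 9 to 8, Osei.
Osei vs Novak: Osei is ranked higher on 3+6+1 = 10 ballots, Novak on 7. Osei wins 10–7.
Osei vs Larsen: 14 to 3, Osei.
Mbeki vs Ruiz: Mbeki preferred on 3+3+6 = 12 ballots; Mbeki wins 12–5.
Mbeki vs Yilmaz: 3+3+6+4 = 16 for Mbeki, 1 for Yilmaz — Mbeki by 16–1.
Mbeki vs Novak: 3 to 14, Novak.
Mbeki vs Larsen: 13 to 4, Mbeki.
Ruiz vs Yilmaz: Ruiz preferred on 3+3+4 = 10 ballots; Ruiz wins 10–7.
Ruiz vs Novak: Ruiz is ranked higher on 3 ballots, Novak on 14. Novak wins 14–3.
Ruiz vs Larsen: 13 to 4, Ruiz.
Yilmaz vs Novak: 3+1 = 4 for Yilmaz, 13 for Novak — Novak by 13–4.
Yilmaz vs Larsen: Yilmaz is ranked higher on 3+6+4+1 = 14 ballots, Larsen on 3. Yilmaz wins 14–3.
Novak vs Larsen: Novak is ranked higher on 3+6+4+1 = 14 ballots, Larsen on 3. Novak wins 14–3.
Osei defeats every rival head-to-head and is the Condorcet winner.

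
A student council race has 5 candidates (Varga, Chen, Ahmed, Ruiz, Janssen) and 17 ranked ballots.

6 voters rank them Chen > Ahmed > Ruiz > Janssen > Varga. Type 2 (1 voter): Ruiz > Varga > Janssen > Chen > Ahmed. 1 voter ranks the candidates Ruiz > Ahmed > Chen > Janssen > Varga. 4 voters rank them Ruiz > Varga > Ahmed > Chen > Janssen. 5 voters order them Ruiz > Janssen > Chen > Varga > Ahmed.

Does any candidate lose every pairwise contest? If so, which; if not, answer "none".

Head-to-head results (17 voters):
Varga–Chen: Chen 12–5.
Varga vs Ahmed: Varga wins 10–7.
Varga vs Ruiz: 0 for Varga, 17 for Ruiz — Ruiz by 17–0.
Varga vs Janssen: Janssen, 12–5.
Chen vs Ahmed: 12 to 5, Chen.
Chen vs Ruiz: 6 to 11, Ruiz.
Chen vs Janssen: Chen is ranked higher on 6+1+4 = 11 ballots, Janssen on 6. Chen wins 11–6.
Ahmed vs Ruiz: 6 for Ahmed, 11 for Ruiz — Ruiz by 11–6.
Ahmed vs Janssen: Ahmed preferred on 6+1+4 = 11 ballots; Ahmed wins 11–6.
Ruiz vs Janssen: Ruiz wins 17–0.
Every candidate wins at least one matchup (Varga beats Ahmed; Chen beats Varga; Ahmed beats Janssen; Ruiz beats Varga; Janssen beats Varga), so there is no Condorcet loser.

none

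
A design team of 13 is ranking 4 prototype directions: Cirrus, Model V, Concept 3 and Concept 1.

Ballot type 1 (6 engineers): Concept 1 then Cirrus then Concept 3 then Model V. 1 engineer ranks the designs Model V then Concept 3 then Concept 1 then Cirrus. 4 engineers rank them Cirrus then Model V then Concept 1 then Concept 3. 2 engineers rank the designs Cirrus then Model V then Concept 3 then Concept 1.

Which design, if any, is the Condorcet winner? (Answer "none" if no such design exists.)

none

Head-to-head results (13 engineers):
Cirrus vs Model V: Cirrus is ranked higher on 6+4+2 = 12 ballots, Model V on 1. Cirrus wins 12–1.
Cirrus vs Concept 3: 6+4+2 = 12 for Cirrus, 1 for Concept 3 — Cirrus by 12–1.
Cirrus vs Concept 1: 4+2 = 6 for Cirrus, 7 for Concept 1 — Concept 1 by 7–6.
Model V vs Concept 3: Model V preferred on 1+4+2 = 7 ballots; Model V wins 7–6.
Model V vs Concept 1: Model V is ranked higher on 1+4+2 = 7 ballots, Concept 1 on 6. Model V wins 7–6.
Concept 3 vs Concept 1: Concept 3 is ranked higher on 1+2 = 3 ballots, Concept 1 on 10. Concept 1 wins 10–3.
No design is unbeaten: Cirrus loses to Concept 1; Model V loses to Cirrus; Concept 3 loses to Cirrus; Concept 1 loses to Model V. In particular Cirrus beats Model V beats Concept 1 beats Cirrus is a majority cycle — no Condorcet winner exists.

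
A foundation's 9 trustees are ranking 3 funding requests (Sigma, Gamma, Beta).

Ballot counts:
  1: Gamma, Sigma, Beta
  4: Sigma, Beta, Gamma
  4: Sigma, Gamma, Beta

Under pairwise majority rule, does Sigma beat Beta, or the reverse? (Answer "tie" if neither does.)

Ballots ranking Sigma above Beta: 1 + 4 + 4 = 9.
Ballots ranking Beta above Sigma: 9 − 9 = 0.
Sigma wins the head-to-head 9–0.

Sigma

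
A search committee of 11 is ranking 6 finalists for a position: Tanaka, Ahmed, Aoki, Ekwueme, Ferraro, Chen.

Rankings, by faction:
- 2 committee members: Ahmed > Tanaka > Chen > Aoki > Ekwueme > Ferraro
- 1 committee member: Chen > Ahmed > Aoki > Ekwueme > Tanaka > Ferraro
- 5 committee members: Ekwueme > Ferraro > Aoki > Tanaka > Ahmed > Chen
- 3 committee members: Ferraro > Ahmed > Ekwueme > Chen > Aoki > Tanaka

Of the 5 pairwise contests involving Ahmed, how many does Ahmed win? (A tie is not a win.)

4

Ahmed against each rival (11 committee members):
Ahmed–Tanaka: Ahmed 6–5.
Ahmed vs Aoki: Ahmed is ranked higher on 2+1+3 = 6 ballots, Aoki on 5. Ahmed wins 6–5.
Ahmed vs Ekwueme: Ahmed is ranked higher on 2+1+3 = 6 ballots, Ekwueme on 5. Ahmed wins 6–5.
Ahmed vs Ferraro: Ferraro wins 8–3.
Ahmed vs Chen: Ahmed is ranked higher on 2+5+3 = 10 ballots, Chen on 1. Ahmed wins 10–1.
Ahmed beats Tanaka, Aoki, Ekwueme, Chen; loses to Ferraro — 4 pairwise wins.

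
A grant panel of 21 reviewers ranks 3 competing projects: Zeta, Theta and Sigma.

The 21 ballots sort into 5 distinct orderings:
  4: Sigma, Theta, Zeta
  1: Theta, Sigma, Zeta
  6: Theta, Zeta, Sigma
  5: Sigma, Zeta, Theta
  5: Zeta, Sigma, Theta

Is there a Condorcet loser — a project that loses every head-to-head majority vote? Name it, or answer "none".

none

Pairwise majorities:
Zeta vs Theta: Theta, 11–10.
Zeta vs Sigma: 6+5 = 11 for Zeta, 10 for Sigma — Zeta by 11–10.
Theta vs Sigma: Sigma, 14–7.
No project is winless: Zeta beats Sigma; Theta beats Zeta; Sigma beats Theta. There is no Condorcet loser.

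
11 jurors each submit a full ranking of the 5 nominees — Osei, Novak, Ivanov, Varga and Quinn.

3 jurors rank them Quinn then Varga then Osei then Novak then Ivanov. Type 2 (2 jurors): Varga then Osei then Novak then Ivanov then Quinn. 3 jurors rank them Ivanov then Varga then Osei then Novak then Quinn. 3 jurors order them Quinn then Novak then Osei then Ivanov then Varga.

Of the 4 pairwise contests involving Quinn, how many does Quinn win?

Quinn against each rival (11 jurors):
Quinn vs Osei: 6 to 5, Quinn.
Quinn vs Novak: 3+3 = 6 for Quinn, 5 for Novak — Quinn by 6–5.
Quinn vs Ivanov: Quinn, 6–5.
Quinn vs Varga: 6 to 5, Quinn.
Quinn beats Osei, Novak, Ivanov, Varga — 4 pairwise wins.

4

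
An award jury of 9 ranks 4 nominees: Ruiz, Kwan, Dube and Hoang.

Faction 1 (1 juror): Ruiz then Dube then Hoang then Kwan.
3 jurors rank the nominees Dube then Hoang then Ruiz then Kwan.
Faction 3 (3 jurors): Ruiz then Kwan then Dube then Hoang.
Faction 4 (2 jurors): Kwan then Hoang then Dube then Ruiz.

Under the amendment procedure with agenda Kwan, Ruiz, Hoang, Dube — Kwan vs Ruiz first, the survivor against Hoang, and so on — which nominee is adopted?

Dube

Round 1: Kwan vs Ruiz — 2–7, Ruiz advances.
Round 2: Ruiz vs Hoang — 4–5, Hoang advances.
Round 3: Hoang vs Dube — 2–7, Dube advances.
The agenda winner is Dube.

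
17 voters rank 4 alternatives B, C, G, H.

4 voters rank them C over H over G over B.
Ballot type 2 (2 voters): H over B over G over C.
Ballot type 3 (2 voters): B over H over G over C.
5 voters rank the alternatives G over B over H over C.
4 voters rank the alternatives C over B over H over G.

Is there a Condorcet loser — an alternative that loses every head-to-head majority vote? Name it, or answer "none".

Pairwise majorities:
B vs C: B wins 9–8.
B vs G: G wins 9–8.
B vs H: 11 to 6, B.
C vs G: G wins 9–8.
C vs H: C is ranked higher on 4+4 = 8 ballots, H on 9. H wins 9–8.
G vs H: H, 12–5.
C is beaten in every head-to-head and is the Condorcet loser.

C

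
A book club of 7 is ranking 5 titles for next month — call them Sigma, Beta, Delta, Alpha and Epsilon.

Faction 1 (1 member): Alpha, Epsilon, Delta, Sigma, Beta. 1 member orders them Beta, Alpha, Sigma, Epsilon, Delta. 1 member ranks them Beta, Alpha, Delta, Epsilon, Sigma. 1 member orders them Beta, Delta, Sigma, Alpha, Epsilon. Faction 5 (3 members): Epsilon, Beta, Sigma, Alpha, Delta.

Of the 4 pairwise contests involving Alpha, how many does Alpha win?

Alpha against each rival (7 members):
Alpha vs Sigma: 3 to 4, Sigma.
Alpha–Beta: Beta 6–1.
Alpha vs Delta: 1+1+1+3 = 6 for Alpha, 1 for Delta — Alpha by 6–1.
Alpha vs Epsilon: 1+1+1+1 = 4 for Alpha, 3 for Epsilon — Alpha by 4–3.
Alpha beats Delta, Epsilon; loses to Sigma, Beta — 2 pairwise wins.

2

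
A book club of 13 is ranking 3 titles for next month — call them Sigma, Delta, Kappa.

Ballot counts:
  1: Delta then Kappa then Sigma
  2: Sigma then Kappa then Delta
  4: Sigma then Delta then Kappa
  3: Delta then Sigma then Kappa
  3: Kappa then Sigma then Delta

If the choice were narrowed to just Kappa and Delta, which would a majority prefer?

Ballots ranking Kappa above Delta: 2 + 3 = 5.
Ballots ranking Delta above Kappa: 13 − 5 = 8.
Delta wins the head-to-head 8–5.

Delta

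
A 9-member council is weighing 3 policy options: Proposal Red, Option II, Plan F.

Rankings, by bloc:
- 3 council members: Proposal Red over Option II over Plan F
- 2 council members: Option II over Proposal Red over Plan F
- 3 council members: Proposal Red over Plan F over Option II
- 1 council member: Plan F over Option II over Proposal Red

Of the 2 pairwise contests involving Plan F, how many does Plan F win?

0

Plan F against each rival (9 council members):
Plan F vs Proposal Red: Proposal Red, 8–1.
Plan F vs Option II: Plan F preferred on 3+1 = 4 ballots; Option II wins 5–4.
Plan F beats no one; loses to Proposal Red, Option II — 0 pairwise wins.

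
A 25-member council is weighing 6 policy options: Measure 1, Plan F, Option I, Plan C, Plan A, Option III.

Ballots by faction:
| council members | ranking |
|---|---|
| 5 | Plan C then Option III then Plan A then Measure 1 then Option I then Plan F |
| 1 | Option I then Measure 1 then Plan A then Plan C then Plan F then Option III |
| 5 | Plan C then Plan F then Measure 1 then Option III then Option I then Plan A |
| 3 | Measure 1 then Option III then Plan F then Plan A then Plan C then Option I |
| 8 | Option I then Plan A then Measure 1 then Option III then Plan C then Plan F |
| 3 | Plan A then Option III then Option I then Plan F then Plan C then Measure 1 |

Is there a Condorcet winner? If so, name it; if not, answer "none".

Pairwise majorities:
Measure 1 vs Plan F: Measure 1, 17–8.
Measure 1 vs Option I: Measure 1 wins 13–12.
Measure 1 vs Plan C: Measure 1 is ranked higher on 1+3+8 = 12 ballots, Plan C on 13. Plan C wins 13–12.
Measure 1 vs Plan A: Measure 1 preferred on 1+5+3 = 9 ballots; Plan A wins 16–9.
Measure 1 vs Option III: 17 to 8, Measure 1.
Plan F vs Option I: Plan F preferred on 5+3 = 8 ballots; Option I wins 17–8.
Plan F vs Plan C: Plan F is ranked higher on 3+3 = 6 ballots, Plan C on 19. Plan C wins 19–6.
Plan F vs Plan A: Plan F is ranked higher on 5+3 = 8 ballots, Plan A on 17. Plan A wins 17–8.
Plan F–Option III: Option III 19–6.
Option I–Plan C: Plan C 13–12.
Option I vs Plan A: 1+5+8 = 14 for Option I, 11 for Plan A — Option I by 14–11.
Option I vs Option III: Option III, 16–9.
Plan C vs Plan A: Plan C preferred on 5+5 = 10 ballots; Plan A wins 15–10.
Plan C vs Option III: Plan C is ranked higher on 5+1+5 = 11 ballots, Option III on 14. Option III wins 14–11.
Plan A vs Option III: 12 to 13, Option III.
Each option drops at least one matchup (Measure 1 loses to Plan C; Plan F loses to Measure 1; Option I loses to Measure 1; Plan C loses to Plan A; Plan A loses to Option I; Option III loses to Measure 1); the cycle Measure 1 → Option I → Plan A → Measure 1 rules out a Condorcet winner.

none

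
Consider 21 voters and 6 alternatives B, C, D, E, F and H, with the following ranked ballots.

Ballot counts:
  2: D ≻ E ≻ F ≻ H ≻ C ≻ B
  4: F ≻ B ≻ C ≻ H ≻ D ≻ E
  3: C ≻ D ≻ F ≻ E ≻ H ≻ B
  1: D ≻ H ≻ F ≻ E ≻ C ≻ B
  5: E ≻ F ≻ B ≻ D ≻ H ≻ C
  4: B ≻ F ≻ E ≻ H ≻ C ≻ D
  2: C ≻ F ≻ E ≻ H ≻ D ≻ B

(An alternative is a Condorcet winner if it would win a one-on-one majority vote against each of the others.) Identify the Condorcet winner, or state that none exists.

F

Pairwise majorities:
B vs C: B, 13–8.
B vs D: B, 13–8.
B vs E: E, 13–8.
B–F: F 17–4.
B vs H: B wins 13–8.
C vs D: C wins 13–8.
C vs E: E wins 12–9.
C–F: F 16–5.
C–H: H 12–9.
D vs E: E wins 11–10.
D vs F: F, 15–6.
D–H: D 11–10.
E vs F: F wins 14–7.
E vs H: E, 16–5.
F–H: F 20–1.
F beats each of B, C, D, E, H — F is the Condorcet winner.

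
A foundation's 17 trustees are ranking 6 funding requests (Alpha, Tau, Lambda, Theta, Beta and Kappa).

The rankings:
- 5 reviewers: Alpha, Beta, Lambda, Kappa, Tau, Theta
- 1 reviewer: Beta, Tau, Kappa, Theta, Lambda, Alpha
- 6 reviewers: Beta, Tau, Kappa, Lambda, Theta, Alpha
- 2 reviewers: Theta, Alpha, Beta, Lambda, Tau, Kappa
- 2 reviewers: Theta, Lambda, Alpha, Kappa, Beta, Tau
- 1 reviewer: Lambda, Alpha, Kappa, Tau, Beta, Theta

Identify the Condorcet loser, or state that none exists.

none

Pairwise majorities:
Alpha–Tau: Alpha 10–7.
Alpha vs Lambda: Lambda wins 10–7.
Alpha vs Theta: Alpha is ranked higher on 5+1 = 6 ballots, Theta on 11. Theta wins 11–6.
Alpha vs Beta: 10 to 7, Alpha.
Alpha vs Kappa: Alpha, 10–7.
Tau–Lambda: Lambda 10–7.
Tau vs Theta: Tau preferred on 5+1+6+1 = 13 ballots; Tau wins 13–4.
Tau vs Beta: Beta wins 16–1.
Tau vs Kappa: Tau is ranked higher on 1+6+2 = 9 ballots, Kappa on 8. Tau wins 9–8.
Lambda vs Theta: Lambda, 12–5.
Lambda vs Beta: Lambda is ranked higher on 2+1 = 3 ballots, Beta on 14. Beta wins 14–3.
Lambda vs Kappa: Lambda, 10–7.
Theta vs Beta: 2+2 = 4 for Theta, 13 for Beta — Beta by 13–4.
Theta–Kappa: Kappa 13–4.
Beta vs Kappa: Beta wins 14–3.
Every project wins at least one matchup (Alpha beats Tau; Tau beats Theta; Lambda beats Alpha; Theta beats Alpha; Beta beats Tau; Kappa beats Theta), so there is no Condorcet loser.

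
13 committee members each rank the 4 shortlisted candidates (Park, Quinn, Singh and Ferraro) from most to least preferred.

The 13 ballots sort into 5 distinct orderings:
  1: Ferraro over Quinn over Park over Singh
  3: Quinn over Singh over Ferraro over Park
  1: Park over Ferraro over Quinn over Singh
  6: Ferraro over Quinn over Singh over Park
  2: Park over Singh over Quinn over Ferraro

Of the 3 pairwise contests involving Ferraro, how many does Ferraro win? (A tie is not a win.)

3

Ferraro against each rival (13 committee members):
Ferraro–Park: Ferraro 10–3.
Ferraro–Quinn: Ferraro 8–5.
Ferraro vs Singh: 1+1+6 = 8 for Ferraro, 5 for Singh — Ferraro by 8–5.
Ferraro beats Park, Quinn, Singh — 3 pairwise wins.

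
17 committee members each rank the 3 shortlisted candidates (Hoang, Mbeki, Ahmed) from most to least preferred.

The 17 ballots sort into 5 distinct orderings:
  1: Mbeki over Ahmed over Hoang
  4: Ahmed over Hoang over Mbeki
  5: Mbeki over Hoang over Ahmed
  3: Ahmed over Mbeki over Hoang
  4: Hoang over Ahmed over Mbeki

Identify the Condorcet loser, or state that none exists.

Head-to-head results (17 committee members):
Hoang vs Mbeki: 4+4 = 8 for Hoang, 9 for Mbeki — Mbeki by 9–8.
Hoang vs Ahmed: 5+4 = 9 for Hoang, 8 for Ahmed — Hoang by 9–8.
Mbeki vs Ahmed: Mbeki preferred on 1+5 = 6 ballots; Ahmed wins 11–6.
Every candidate wins at least one matchup (Hoang beats Ahmed; Mbeki beats Hoang; Ahmed beats Mbeki), so there is no Condorcet loser.

none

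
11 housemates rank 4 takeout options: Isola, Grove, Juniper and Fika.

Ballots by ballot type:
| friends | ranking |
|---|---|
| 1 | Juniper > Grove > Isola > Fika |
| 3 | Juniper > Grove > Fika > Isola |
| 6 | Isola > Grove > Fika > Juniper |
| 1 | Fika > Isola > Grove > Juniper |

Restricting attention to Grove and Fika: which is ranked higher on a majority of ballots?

Ballots ranking Grove above Fika: 1 + 3 + 6 = 10.
Ballots ranking Fika above Grove: 11 − 10 = 1.
Grove wins the head-to-head 10–1.

Grove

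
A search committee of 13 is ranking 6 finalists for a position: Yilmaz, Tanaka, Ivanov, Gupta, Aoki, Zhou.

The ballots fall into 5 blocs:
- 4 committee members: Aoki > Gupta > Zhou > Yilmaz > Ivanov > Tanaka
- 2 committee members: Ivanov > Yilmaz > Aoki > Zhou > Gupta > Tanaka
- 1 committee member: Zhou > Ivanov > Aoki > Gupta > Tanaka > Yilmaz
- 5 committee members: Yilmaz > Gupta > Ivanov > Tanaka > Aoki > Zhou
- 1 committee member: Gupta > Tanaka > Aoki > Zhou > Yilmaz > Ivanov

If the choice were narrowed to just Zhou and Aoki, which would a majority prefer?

Aoki

Ballots ranking Zhou above Aoki: 1.
Ballots ranking Aoki above Zhou: 13 − 1 = 12.
Aoki wins the head-to-head 12–1.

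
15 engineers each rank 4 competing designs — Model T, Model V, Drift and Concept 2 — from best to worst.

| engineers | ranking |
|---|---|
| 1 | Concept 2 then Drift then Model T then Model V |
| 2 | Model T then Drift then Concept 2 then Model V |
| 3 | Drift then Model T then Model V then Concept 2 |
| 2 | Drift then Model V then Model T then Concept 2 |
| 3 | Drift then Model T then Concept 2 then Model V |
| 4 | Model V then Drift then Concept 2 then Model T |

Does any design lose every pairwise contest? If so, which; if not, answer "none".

Concept 2

Head-to-head results (15 engineers):
Model T vs Model V: 1+2+3+3 = 9 for Model T, 6 for Model V — Model T by 9–6.
Model T vs Drift: 2 for Model T, 13 for Drift — Drift by 13–2.
Model T vs Concept 2: Model T, 10–5.
Model V vs Drift: 4 for Model V, 11 for Drift — Drift by 11–4.
Model V vs Concept 2: 9 to 6, Model V.
Drift–Concept 2: Drift 14–1.
Concept 2 loses to every other design — it is the Condorcet loser.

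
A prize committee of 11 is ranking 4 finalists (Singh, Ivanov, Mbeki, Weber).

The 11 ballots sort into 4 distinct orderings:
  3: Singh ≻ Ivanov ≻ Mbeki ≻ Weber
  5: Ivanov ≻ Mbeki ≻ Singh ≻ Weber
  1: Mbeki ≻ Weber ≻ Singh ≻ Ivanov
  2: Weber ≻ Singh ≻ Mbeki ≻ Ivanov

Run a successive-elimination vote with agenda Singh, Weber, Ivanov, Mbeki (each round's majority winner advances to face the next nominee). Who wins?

Round 1: Singh vs Weber — 8–3, Singh advances.
Round 2: Singh vs Ivanov — 6–5, Singh advances.
Round 3: Singh vs Mbeki — 5–6, Mbeki advances.
The agenda winner is Mbeki.

Mbeki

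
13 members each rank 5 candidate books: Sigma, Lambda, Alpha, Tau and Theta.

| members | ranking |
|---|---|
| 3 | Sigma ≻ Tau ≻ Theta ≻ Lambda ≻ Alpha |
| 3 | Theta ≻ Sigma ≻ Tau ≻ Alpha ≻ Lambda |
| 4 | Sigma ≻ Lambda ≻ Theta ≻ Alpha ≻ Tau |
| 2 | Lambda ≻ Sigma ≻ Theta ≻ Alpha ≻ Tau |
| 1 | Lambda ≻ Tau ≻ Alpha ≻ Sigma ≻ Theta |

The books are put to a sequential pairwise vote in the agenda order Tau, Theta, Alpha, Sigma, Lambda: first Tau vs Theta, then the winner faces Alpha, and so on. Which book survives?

Sigma

Round 1: Tau vs Theta — 4–9, Theta advances.
Round 2: Theta vs Alpha — 12–1, Theta advances.
Round 3: Theta vs Sigma — 3–10, Sigma advances.
Round 4: Sigma vs Lambda — 10–3, Sigma advances.
Sigma survives the agenda.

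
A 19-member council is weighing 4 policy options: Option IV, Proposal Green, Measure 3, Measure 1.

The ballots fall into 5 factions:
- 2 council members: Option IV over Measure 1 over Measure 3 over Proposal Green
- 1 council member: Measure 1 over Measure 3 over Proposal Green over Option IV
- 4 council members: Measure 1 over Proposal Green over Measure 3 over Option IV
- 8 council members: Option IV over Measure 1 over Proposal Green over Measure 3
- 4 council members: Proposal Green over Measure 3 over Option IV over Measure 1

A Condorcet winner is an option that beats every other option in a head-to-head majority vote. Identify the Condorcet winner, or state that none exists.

Pairwise majorities:
Option IV vs Proposal Green: 2+8 = 10 for Option IV, 9 for Proposal Green — Option IV by 10–9.
Option IV–Measure 3: Option IV 10–9.
Option IV vs Measure 1: Option IV, 14–5.
Proposal Green vs Measure 3: 16 to 3, Proposal Green.
Proposal Green vs Measure 1: Measure 1, 15–4.
Measure 3–Measure 1: Measure 1 15–4.
Option IV defeats every rival head-to-head and is the Condorcet winner.

Option IV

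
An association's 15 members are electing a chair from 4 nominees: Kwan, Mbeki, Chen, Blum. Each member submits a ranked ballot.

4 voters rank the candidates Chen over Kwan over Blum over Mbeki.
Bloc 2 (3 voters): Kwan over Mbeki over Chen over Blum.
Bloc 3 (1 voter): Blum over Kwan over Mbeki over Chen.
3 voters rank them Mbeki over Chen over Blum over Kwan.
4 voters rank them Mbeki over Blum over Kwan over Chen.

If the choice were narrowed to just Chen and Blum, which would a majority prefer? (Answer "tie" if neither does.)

Chen

Ballots ranking Chen above Blum: 4 + 3 + 3 = 10.
Ballots ranking Blum above Chen: 15 − 10 = 5.
Chen wins the head-to-head 10–5.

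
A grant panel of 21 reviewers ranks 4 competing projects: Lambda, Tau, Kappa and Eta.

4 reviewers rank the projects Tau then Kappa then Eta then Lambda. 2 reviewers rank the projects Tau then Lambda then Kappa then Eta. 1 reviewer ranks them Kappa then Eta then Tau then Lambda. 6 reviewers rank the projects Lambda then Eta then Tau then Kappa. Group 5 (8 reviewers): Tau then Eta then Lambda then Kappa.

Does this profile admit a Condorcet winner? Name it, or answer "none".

Tau

Head-to-head results (21 reviewers):
Lambda vs Tau: 6 to 15, Tau.
Lambda vs Kappa: Lambda wins 16–5.
Lambda vs Eta: Lambda is ranked higher on 2+6 = 8 ballots, Eta on 13. Eta wins 13–8.
Tau vs Kappa: Tau preferred on 4+2+6+8 = 20 ballots; Tau wins 20–1.
Tau vs Eta: Tau preferred on 4+2+8 = 14 ballots; Tau wins 14–7.
Kappa vs Eta: 4+2+1 = 7 for Kappa, 14 for Eta — Eta by 14–7.
Tau defeats every rival head-to-head and is the Condorcet winner.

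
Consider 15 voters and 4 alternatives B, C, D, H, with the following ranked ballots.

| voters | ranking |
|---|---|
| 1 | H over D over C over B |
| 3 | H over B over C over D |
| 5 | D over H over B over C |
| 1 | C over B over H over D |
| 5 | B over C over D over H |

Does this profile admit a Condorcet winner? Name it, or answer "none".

Check each pair by majority over 15 ballots:
B vs C: B wins 13–2.
B vs D: B, 9–6.
B vs H: 6 to 9, H.
C vs D: C wins 9–6.
C vs H: 1+5 = 6 for C, 9 for H — H by 9–6.
D vs H: D preferred on 5+5 = 10 ballots; D wins 10–5.
No alternative is unbeaten: B loses to H; C loses to B; D loses to B; H loses to D. In particular B > D > H > B is a majority cycle — no Condorcet winner exists.

none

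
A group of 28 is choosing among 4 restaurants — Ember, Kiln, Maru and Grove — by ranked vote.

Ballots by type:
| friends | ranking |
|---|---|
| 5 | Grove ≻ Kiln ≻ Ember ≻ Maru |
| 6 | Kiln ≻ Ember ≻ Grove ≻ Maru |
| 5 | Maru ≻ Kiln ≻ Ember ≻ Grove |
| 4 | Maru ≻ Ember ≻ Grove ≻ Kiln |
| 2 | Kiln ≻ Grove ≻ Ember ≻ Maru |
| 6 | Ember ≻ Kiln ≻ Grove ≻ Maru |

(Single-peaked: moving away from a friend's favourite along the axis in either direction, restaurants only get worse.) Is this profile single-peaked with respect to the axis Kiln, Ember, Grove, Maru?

Axis positions: Kiln=1, Ember=2, Grove=3, Maru=4.
Type 1: ranking walks positions 3-1-2-4; Kiln is ranked above Ember even though Ember lies between Kiln and the peak Grove on the axis — preferences dip and rise again. Not single-peaked.
Type 2 (peak Kiln at position 1): ranking walks positions 1-2-3-4, expanding outward from the peak — single-peaked.
Type 3: ranking walks positions 4-1-2-3; Kiln is ranked above Grove even though Grove lies between Kiln and the peak Maru on the axis — preferences dip and rise again. Not single-peaked.
Type 4: ranking walks positions 4-2-3-1; Ember is ranked above Grove even though Grove lies between Ember and the peak Maru on the axis — preferences dip and rise again. Not single-peaked.
Type 5: ranking walks positions 1-3-2-4; Grove is ranked above Ember even though Ember lies between Grove and the peak Kiln on the axis — preferences dip and rise again. Not single-peaked.
Type 6 (peak Ember at position 2): ranking walks positions 2-1-3-4, expanding outward from the peak — single-peaked.
Type 1 violates single-peakedness, so the profile is not single-peaked on this axis.

no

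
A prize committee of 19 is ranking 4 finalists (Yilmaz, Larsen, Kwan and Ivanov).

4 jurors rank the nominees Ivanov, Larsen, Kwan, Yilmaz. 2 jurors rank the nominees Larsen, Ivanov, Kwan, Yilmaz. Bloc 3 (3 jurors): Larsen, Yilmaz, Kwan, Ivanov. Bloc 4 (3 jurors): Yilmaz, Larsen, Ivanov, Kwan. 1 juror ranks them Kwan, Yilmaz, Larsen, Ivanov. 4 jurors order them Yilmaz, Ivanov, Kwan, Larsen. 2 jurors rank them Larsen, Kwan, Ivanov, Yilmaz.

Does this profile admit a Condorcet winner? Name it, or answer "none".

Larsen

Head-to-head results (19 jurors):
Yilmaz vs Larsen: Larsen, 11–8.
Yilmaz–Kwan: Yilmaz 10–9.
Yilmaz vs Ivanov: Yilmaz, 11–8.
Larsen–Kwan: Larsen 14–5.
Larsen vs Ivanov: Larsen wins 11–8.
Kwan vs Ivanov: Ivanov wins 13–6.
Larsen defeats every rival head-to-head and is the Condorcet winner.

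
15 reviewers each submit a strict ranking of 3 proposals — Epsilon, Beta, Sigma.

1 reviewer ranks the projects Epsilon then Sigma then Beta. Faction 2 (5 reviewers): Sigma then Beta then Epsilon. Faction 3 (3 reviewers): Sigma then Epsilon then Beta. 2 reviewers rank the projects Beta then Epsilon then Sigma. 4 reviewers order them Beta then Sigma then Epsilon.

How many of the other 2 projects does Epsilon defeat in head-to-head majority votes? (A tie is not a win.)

0

Epsilon against each rival (15 reviewers):
Epsilon–Beta: Beta 11–4.
Epsilon vs Sigma: Epsilon is ranked higher on 1+2 = 3 ballots, Sigma on 12. Sigma wins 12–3.
Epsilon beats no one; loses to Beta, Sigma — 0 pairwise wins.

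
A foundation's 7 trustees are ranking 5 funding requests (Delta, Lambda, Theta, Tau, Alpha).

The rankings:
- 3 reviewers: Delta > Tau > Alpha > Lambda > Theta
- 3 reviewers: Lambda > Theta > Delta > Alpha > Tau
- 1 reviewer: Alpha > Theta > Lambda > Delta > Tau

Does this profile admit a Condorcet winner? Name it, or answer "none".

Head-to-head results (7 reviewers):
Delta–Lambda: Lambda 4–3.
Delta vs Theta: 3 to 4, Theta.
Delta vs Tau: 3+3+1 = 7 for Delta, 0 for Tau — Delta by 7–0.
Delta vs Alpha: Delta, 6–1.
Lambda vs Theta: Lambda is ranked higher on 3+3 = 6 ballots, Theta on 1. Lambda wins 6–1.
Lambda vs Tau: Lambda is ranked higher on 3+1 = 4 ballots, Tau on 3. Lambda wins 4–3.
Lambda vs Alpha: Lambda preferred on 3 ballots; Alpha wins 4–3.
Theta vs Tau: Theta preferred on 3+1 = 4 ballots; Theta wins 4–3.
Theta vs Alpha: Alpha wins 4–3.
Tau vs Alpha: 3 for Tau, 4 for Alpha — Alpha by 4–3.
Each project drops at least one matchup (Delta loses to Lambda; Lambda loses to Alpha; Theta loses to Lambda; Tau loses to Delta; Alpha loses to Delta); the cycle Delta → Alpha → Lambda → Delta rules out a Condorcet winner.

none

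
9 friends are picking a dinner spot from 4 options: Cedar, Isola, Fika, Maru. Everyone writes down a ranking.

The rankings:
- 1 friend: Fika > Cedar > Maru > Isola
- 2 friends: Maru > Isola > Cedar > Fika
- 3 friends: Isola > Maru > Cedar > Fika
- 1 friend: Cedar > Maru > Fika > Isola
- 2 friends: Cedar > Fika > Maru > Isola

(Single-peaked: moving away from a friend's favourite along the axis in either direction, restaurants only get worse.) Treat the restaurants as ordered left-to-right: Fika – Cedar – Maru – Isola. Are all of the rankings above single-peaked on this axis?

yes

Axis positions: Fika=1, Cedar=2, Maru=3, Isola=4.
Bloc 1 (peak Fika at position 1): ranking walks positions 1-2-3-4, expanding outward from the peak — single-peaked.
Bloc 2 (peak Maru at position 3): ranking walks positions 3-4-2-1, expanding outward from the peak — single-peaked.
Bloc 3 (peak Isola at position 4): ranking walks positions 4-3-2-1, expanding outward from the peak — single-peaked.
Bloc 4 (peak Cedar at position 2): ranking walks positions 2-3-1-4, expanding outward from the peak — single-peaked.
Bloc 5 (peak Cedar at position 2): ranking walks positions 2-1-3-4, expanding outward from the peak — single-peaked.
Every ranking is single-peaked on this axis.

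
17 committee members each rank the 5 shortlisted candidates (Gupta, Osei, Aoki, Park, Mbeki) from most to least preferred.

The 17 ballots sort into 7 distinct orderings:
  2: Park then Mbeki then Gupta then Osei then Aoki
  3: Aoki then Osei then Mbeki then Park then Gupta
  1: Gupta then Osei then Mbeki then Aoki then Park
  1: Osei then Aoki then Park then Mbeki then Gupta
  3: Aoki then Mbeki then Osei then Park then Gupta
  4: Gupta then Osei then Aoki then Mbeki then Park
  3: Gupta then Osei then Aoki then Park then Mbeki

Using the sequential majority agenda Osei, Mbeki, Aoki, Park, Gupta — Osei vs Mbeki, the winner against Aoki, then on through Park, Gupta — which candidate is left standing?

Round 1: Osei vs Mbeki — 12–5, Osei advances.
Round 2: Osei vs Aoki — 11–6, Osei advances.
Round 3: Osei vs Park — 15–2, Osei advances.
Round 4: Osei vs Gupta — 7–10, Gupta advances.
The agenda winner is Gupta.

Gupta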